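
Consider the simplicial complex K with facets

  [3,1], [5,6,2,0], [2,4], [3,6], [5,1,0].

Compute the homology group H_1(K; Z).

H_1 = Z.

We work with the vertex ordering 0 < 1 < 2 < 3 < 4 < 5 < 6. The simplices of K, each written with vertices in increasing order, are:

  0-simplices (7): [0], [1], [2], [3], [4], [5], [6]
  1-simplices (11): [0,1], [0,2], [0,5], [0,6], [1,3], [1,5], [2,4], [2,5], [2,6], [3,6], [5,6]
  2-simplices (5): [0,1,5], [0,2,5], [0,2,6], [0,5,6], [2,5,6]
  3-simplices (1): [0,2,5,6]

so the chain groups are C_0 ≅ Z^7, C_1 ≅ Z^11, C_2 ≅ Z^5, C_3 ≅ Z^1.

Boundary ∂_1: C_1 → C_0 is given by ∂[p,q] = [q] − [p]. For instance
  ∂[0,6] = [6] − [0].
The 7×11 boundary matrix has rank 6 and Smith normal form diag(1,1,1,1,1,1).

The boundary map ∂_2: C_2 → C_1 acts by ∂[p,q,r] = [q,r] − [p,r] + [p,q]. For instance
  ∂[2,5,6] = [5,6] − [2,6] + [2,5],
  ∂[0,2,5] = [2,5] − [0,5] + [0,2].
As a 11×5 matrix over Z this has rank 4, with invariant factors (1,1,1,1).

Boundary ∂_3: C_3 → C_2 sends each 3-simplex σ to the alternating sum Σ_i (−1)^i (σ with its i-th vertex removed). For instance
  ∂[0,2,5,6] = [2,5,6] − [0,5,6] + [0,2,6] − [0,2,5].
The resulting 5×1 matrix has rank 1, and its Smith normal form has invariant factors (1).

Computing H_k = (kernel of ∂_k) / (image of ∂_{k+1}):

  H_1: rank ker ∂_1 − rank ∂_2 = (11 − 6) − 4 = 1, and the invariant factors of ∂_2 are all 1, so H_1 ≅ Z.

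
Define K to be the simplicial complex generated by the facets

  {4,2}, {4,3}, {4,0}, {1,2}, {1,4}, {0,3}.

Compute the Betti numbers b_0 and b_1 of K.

b_0 = 1, b_1 = 2.

Order the vertices as 0 < 1 < 2 < 3 < 4. Listing each simplex with vertices in this order, K has dimension 1 with simplices:

  0-simplices (5): [0], [1], [2], [3], [4]
  1-simplices (6): [0,3], [0,4], [1,2], [1,4], [2,4], [3,4]

giving chain groups C_0 ≅ Z^5, C_1 ≅ Z^6.

The boundary map ∂_1: C_1 → C_0 sends each edge [p,q] (with p < q) to q − p. For instance
  ∂[1,4] = [4] − [1].
The 5×6 boundary matrix has rank 4 and Smith normal form diag(1,1,1,1).

Now H_k = ker ∂_k / im ∂_{k+1}, so:

  H_0: rank C_0 − rank ∂_1 = 5 − 4 = 1, and the invariant factors of ∂_1 are all 1, so H_0 = Z.
  H_1: rank ker ∂_1 − rank ∂_2 = (6 − 4) − 0 = 2, and there is no ∂_2, so H_1 = Z^2.

Hence the Betti numbers are b_0 = 1, b_1 = 2.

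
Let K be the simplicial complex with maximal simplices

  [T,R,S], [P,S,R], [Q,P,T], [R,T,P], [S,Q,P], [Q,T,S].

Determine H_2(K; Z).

Order the vertices as P < Q < R < S < T. Listing each simplex with vertices in this order, K has dimension 2 with simplices:

  0-simplices (5): P, Q, R, S, T
  1-simplices (9): PQ, PR, PS, PT, QS, QT, RS, RT, ST
  2-simplices (6): PQS, PQT, PRS, PRT, QST, RST

so the chain groups are C_0 ≅ Z^5, C_1 ≅ Z^9, C_2 ≅ Z^6.

Boundary ∂_1: C_1 → C_0 sends each edge [p,q] (with p < q) to q − p. For instance
  ∂RS = S − R.
The resulting 5×9 matrix has rank 4, and its Smith normal form has invariant factors (1,1,1,1).

∂_2: C_2 → C_1 sends each 2-simplex [p,q,r] to [q,r] − [p,r] + [p,q]. For instance
  ∂QST = ST − QT + QS,
  ∂PRS = RS − PS + PR.
The 9×6 boundary matrix has rank 5 and Smith normal form diag(1,1,1,1,1).

Reading off H_k = ker ∂_k / im ∂_{k+1}:

  H_2: rank ker ∂_2 − rank ∂_3 = (6 − 5) − 0 = 1, and there is no ∂_3, so H_2 = Z.

(K is a triangulation of the 2-sphere S^2.)

H_2 ≅ Z.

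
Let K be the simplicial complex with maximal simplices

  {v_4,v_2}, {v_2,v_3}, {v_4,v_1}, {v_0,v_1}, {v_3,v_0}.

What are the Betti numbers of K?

K has 5 vertices, 5 edges.
rank ∂_0 = 0, rank ∂_1 = 4 ⇒ b_0 = 5 − 0 − 4 = 1; all invariant factors of ∂_1 are 1 so no torsion. So H_0 = Z.
rank ∂_1 = 4, rank ∂_2 = 0 ⇒ b_1 = 5 − 4 − 0 = 1. So H_1 = Z.

b_0 = 1, b_1 = 1.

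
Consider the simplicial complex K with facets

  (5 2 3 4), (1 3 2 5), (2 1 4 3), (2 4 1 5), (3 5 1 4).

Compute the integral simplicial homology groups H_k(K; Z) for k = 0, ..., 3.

We work with the vertex ordering 1 < 2 < 3 < 4 < 5. The simplices of K, each written with vertices in increasing order, are:

  0-simplices (5): [1], [2], [3], [4], [5]
  1-simplices (10): [1,2], [1,3], [1,4], [1,5], [2,3], [2,4], [2,5], [3,4], [3,5], [4,5]
  2-simplices (10): [1,2,3], [1,2,4], [1,2,5], [1,3,4], [1,3,5], [1,4,5], [2,3,4], [2,3,5], [2,4,5], [3,4,5]
  3-simplices (5): [1,2,3,4], [1,2,3,5], [1,2,4,5], [1,3,4,5], [2,3,4,5]

giving chain groups C_0 ≅ Z^5, C_1 ≅ Z^10, C_2 ≅ Z^10, C_3 ≅ Z^5.

Boundary ∂_1: C_1 → C_0 maps an edge to its endpoints' difference, ∂[p,q] = q − p. For instance
  ∂[2,5] = [5] − [2].
The resulting 5×10 matrix has rank 4, and its Smith normal form has invariant factors (1,1,1,1).

∂_2: C_2 → C_1 maps a triangle to the signed sum of its edges. For instance
  ∂[2,4,5] = [4,5] − [2,5] + [2,4],
  ∂[1,2,3] = [2,3] − [1,3] + [1,2].
As a 10×10 matrix over Z this has rank 6, with invariant factors (1,1,1,1,1,1).

Boundary ∂_3: C_3 → C_2 sends each 3-simplex σ to the alternating sum Σ_i (−1)^i (σ with its i-th vertex removed). For instance
  ∂[1,3,4,5] = [3,4,5] − [1,4,5] + [1,3,5] − [1,3,4],
  ∂[1,2,3,5] = [2,3,5] − [1,3,5] + [1,2,5] − [1,2,3].
The resulting 10×5 matrix has rank 4, and its Smith normal form has invariant factors (1,1,1,1).

Now H_k = ker ∂_k / im ∂_{k+1}, so:

  H_0: rank C_0 − rank ∂_1 = 5 − 4 = 1, and the invariant factors of ∂_1 are all 1, so H_0 = Z.
  H_1: rank ker ∂_1 − rank ∂_2 = (10 − 4) − 6 = 0, and the invariant factors of ∂_2 are all 1, so H_1 = 0.
  H_2: rank ker ∂_2 − rank ∂_3 = (10 − 6) − 4 = 0, and the invariant factors of ∂_3 are all 1, so H_2 = 0.
  H_3: rank ker ∂_3 − rank ∂_4 = (5 − 4) − 0 = 1, and there is no ∂_4, so H_3 = Z.

H_0 ≅ Z,  H_1 = 0,  H_2 = 0,  H_3 ≅ Z.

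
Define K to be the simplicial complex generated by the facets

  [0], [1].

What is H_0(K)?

H_0 ≅ Z^2.

Fix the vertex order 0 < 1 and write every simplex with vertices in increasing order. Then dim K = 0 and the simplices of K are:

  0-simplices (2): [0], [1]

giving chain groups C_0 ≅ Z^2.

From H_k ≅ ker(∂_k) / im(∂_{k+1}) we obtain:

  H_0: rank C_0 − rank ∂_1 = 2 − 0 = 2, and there is no ∂_1, so H_0 ≅ Z^2.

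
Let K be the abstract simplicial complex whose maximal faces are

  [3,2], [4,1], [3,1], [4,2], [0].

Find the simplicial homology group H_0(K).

We work with the vertex ordering 0 < 1 < 2 < 3 < 4. The simplices of K, each written with vertices in increasing order, are:

  0-simplices (5): [0], [1], [2], [3], [4]
  1-simplices (4): [1,3], [1,4], [2,3], [2,4]

so the chain groups are C_0 ≅ Z^5, C_1 ≅ Z^4.

∂_1: C_1 → C_0 sends each edge [p,q] (with p < q) to q − p. For instance
  ∂[1,4] = [4] − [1].
This gives a 5×4 integer matrix of rank 3; reducing to Smith normal form yields diagonal entries (1,1,1).

Computing H_k = (kernel of ∂_k) / (image of ∂_{k+1}):

  H_0: rank C_0 − rank ∂_1 = 5 − 3 = 2, and the invariant factors of ∂_1 are all 1, so H_0 ≅ Z^2.

H_0 = Z^2.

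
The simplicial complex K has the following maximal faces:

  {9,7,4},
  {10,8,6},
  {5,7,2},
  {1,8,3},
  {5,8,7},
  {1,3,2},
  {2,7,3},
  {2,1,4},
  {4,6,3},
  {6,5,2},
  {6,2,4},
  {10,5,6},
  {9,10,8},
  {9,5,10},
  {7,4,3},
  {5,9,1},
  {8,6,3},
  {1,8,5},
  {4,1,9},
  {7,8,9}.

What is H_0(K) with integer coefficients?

H_0 = Z.

Fix the vertex order 1 < 2 < 3 < 4 < 5 < 6 < 7 < 8 < 9 < 10 and write every simplex with vertices in increasing order. Then dim K = 2 and the simplices of K are:

  0-simplices (10): [1], [2], [3], [4], [5], [6], [7], [8], [9], [10]
  1-simplices (30): (30 of them)
  2-simplices (20): (20 of them)

giving chain groups C_0 ≅ Z^10, C_1 ≅ Z^30, C_2 ≅ Z^20.

Boundary ∂_1: C_1 → C_0 sends each edge [p,q] (with p < q) to q − p. For instance
  ∂[1,8] = [8] − [1].
This gives a 10×30 integer matrix of rank 9; reducing to Smith normal form yields diagonal entries (1,1,1,1,1,1,1,1,1).

Boundary ∂_2: C_2 → C_1 acts by ∂[p,q,r] = [q,r] − [p,r] + [p,q]. For instance
  ∂[5,6,10] = [6,10] − [5,10] + [5,6],
  ∂[5,7,8] = [7,8] − [5,8] + [5,7].
The 30×20 boundary matrix has rank 20 and Smith normal form diag(1,1,1,1,1,1,1,1,1,1,1,1,1,1,1,1,1,1,1,2).

Reading off H_k = ker ∂_k / im ∂_{k+1}:

  H_0: rank C_0 − rank ∂_1 = 10 − 9 = 1, and the invariant factors of ∂_1 are all 1, so H_0 ≅ Z.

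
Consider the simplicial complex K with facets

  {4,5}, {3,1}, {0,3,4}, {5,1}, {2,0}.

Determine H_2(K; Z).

H_2 = 0.

We work with the vertex ordering 0 < 1 < 2 < 3 < 4 < 5. The simplices of K, each written with vertices in increasing order, are:

  0-simplices (6): [0], [1], [2], [3], [4], [5]
  1-simplices (7): [0,2], [0,3], [0,4], [1,3], [1,5], [3,4], [4,5]
  2-simplices (1): [0,3,4]

Hence C_0 ≅ Z^6, C_1 ≅ Z^7, C_2 ≅ Z^1.

The boundary map ∂_1: C_1 → C_0 maps an edge to its endpoints' difference, ∂[p,q] = q − p. For instance
  ∂[3,4] = [4] − [3].
This gives a 6×7 integer matrix of rank 5; reducing to Smith normal form yields diagonal entries (1,1,1,1,1).

Boundary ∂_2: C_2 → C_1 acts by ∂[p,q,r] = [q,r] − [p,r] + [p,q]. For instance
  ∂[0,3,4] = [3,4] − [0,4] + [0,3].
The resulting 7×1 matrix has rank 1, and its Smith normal form has invariant factors (1).

Reading off H_k = ker ∂_k / im ∂_{k+1}:

  H_2: rank ker ∂_2 − rank ∂_3 = (1 − 1) − 0 = 0, and there is no ∂_3, so H_2 ≅ 0.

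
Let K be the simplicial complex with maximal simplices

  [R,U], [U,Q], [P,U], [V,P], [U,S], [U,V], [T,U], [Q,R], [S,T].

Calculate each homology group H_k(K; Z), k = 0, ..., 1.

We work with the vertex ordering P < Q < R < S < T < U < V. The simplices of K, each written with vertices in increasing order, are:

  0-simplices (7): P, Q, R, S, T, U, V
  1-simplices (9): PU, PV, QR, QU, RU, ST, SU, TU, UV

Hence C_0 ≅ Z^7, C_1 ≅ Z^9.

The boundary map ∂_1: C_1 → C_0 sends each edge [p,q] (with p < q) to q − p. For instance
  ∂QR = R − Q.
The 7×9 boundary matrix has rank 6 and Smith normal form diag(1,1,1,1,1,1).

Now H_k = ker ∂_k / im ∂_{k+1}, so:

  H_0: rank C_0 − rank ∂_1 = 7 − 6 = 1, and the invariant factors of ∂_1 are all 1, so H_0 = Z.
  H_1: rank ker ∂_1 − rank ∂_2 = (9 − 6) − 0 = 3, and there is no ∂_2, so H_1 = Z^3.

H_0 = Z,  H_1 = Z^3.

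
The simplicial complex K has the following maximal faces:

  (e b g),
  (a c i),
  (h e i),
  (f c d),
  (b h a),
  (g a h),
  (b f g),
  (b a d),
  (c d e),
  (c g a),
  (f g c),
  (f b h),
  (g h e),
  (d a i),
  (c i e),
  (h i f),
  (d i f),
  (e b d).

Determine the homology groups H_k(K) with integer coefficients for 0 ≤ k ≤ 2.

Fix the vertex order a < b < c < d < e < f < g < h < i and write every simplex with vertices in increasing order. Then dim K = 2 and the simplices of K are:

  0-simplices (9): a, b, c, d, e, f, g, h, i
  1-simplices (27): ab, ac, ad, ag, ah, ai, bd, be, bf, bg, bh, cd, ce, cf, cg, ci, de, df, di, eg, eh, ei, fg, fh, fi, gh, hi
  2-simplices (18): abd, abh, acg, aci, adi, agh, bde, beg, bfg, bfh, cde, cdf, cei, cfg, dfi, egh, ehi, fhi

so the chain groups are C_0 ≅ Z^9, C_1 ≅ Z^27, C_2 ≅ Z^18.

Boundary ∂_1: C_1 → C_0 sends each edge [p,q] (with p < q) to q − p. For instance
  ∂cd = d − c.
The 9×27 boundary matrix has rank 8 and Smith normal form diag(1,1,1,1,1,1,1,1).

Boundary ∂_2: C_2 → C_1 sends each 2-simplex [p,q,r] to [q,r] − [p,r] + [p,q]. For instance
  ∂beg = eg − bg + be,
  ∂agh = gh − ah + ag.
As a 27×18 matrix over Z this has rank 18, with invariant factors (1,1,1,1,1,1,1,1,1,1,1,1,1,1,1,1,1,2).

Reading off H_k = ker ∂_k / im ∂_{k+1}:

  H_0: rank C_0 − rank ∂_1 = 9 − 8 = 1, and the invariant factors of ∂_1 are all 1, so H_0 = Z.
  H_1: rank ker ∂_1 − rank ∂_2 = (27 − 8) − 18 = 1, and ∂_2 has invariant factor 2 > 1, so H_1 = Z ⊕ Z_2.
  H_2: rank ker ∂_2 − rank ∂_3 = (18 − 18) − 0 = 0, and there is no ∂_3, so H_2 = 0.

As a check, the Euler characteristic is 9 − 27 + 18 = 0, which agrees with 1 − 1 + 0 = 0.

H_0 ≅ Z,  H_1 ≅ Z ⊕ Z_2,  H_2 = 0.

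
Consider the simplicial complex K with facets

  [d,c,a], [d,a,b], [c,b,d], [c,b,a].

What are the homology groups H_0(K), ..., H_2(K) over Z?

H_0 ≅ Z,  H_1 = 0,  H_2 ≅ Z.

We work with the vertex ordering a < b < c < d. The simplices of K, each written with vertices in increasing order, are:

  0-simplices (4): a, b, c, d
  1-simplices (6): ab, ac, ad, bc, bd, cd
  2-simplices (4): abc, abd, acd, bcd

Hence C_0 ≅ Z^4, C_1 ≅ Z^6, C_2 ≅ Z^4.

Boundary ∂_1: C_1 → C_0 is given by ∂[p,q] = [q] − [p].
The 4×6 boundary matrix has rank 3 and Smith normal form diag(1,1,1).

∂_2: C_2 → C_1 acts by ∂[p,q,r] = [q,r] − [p,r] + [p,q]. For instance
  ∂acd = cd − ad + ac,
  ∂abd = bd − ad + ab.
This gives a 6×4 integer matrix of rank 3; reducing to Smith normal form yields diagonal entries (1,1,1).

Reading off H_k = ker ∂_k / im ∂_{k+1}:

  H_0: rank C_0 − rank ∂_1 = 4 − 3 = 1, and the invariant factors of ∂_1 are all 1, so H_0 ≅ Z.
  H_1: rank ker ∂_1 − rank ∂_2 = (6 − 3) − 3 = 0, and the invariant factors of ∂_2 are all 1, so H_1 ≅ 0.
  H_2: rank ker ∂_2 − rank ∂_3 = (4 − 3) − 0 = 1, and there is no ∂_3, so H_2 ≅ Z.

(K is a triangulation of the 2-sphere S^2.)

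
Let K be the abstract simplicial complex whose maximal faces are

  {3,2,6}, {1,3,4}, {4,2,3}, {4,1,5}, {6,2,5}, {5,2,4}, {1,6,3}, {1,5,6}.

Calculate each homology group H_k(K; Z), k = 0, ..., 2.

Take the total order 1 < 2 < 3 < 4 < 5 < 6 on the vertex set. Then K (dimension 2) consists of the simplices:

  0-simplices (6): [1], [2], [3], [4], [5], [6]
  1-simplices (12): [1,3], [1,4], [1,5], [1,6], [2,3], [2,4], [2,5], [2,6], [3,4], [3,6], [4,5], [5,6]
  2-simplices (8): [1,3,4], [1,3,6], [1,4,5], [1,5,6], [2,3,4], [2,3,6], [2,4,5], [2,5,6]

giving chain groups C_0 ≅ Z^6, C_1 ≅ Z^12, C_2 ≅ Z^8.

Boundary ∂_1: C_1 → C_0 is given by ∂[p,q] = [q] − [p]. For instance
  ∂[1,6] = [6] − [1].
This gives a 6×12 integer matrix of rank 5; reducing to Smith normal form yields diagonal entries (1,1,1,1,1).

Boundary ∂_2: C_2 → C_1 acts by ∂[p,q,r] = [q,r] − [p,r] + [p,q]. For instance
  ∂[1,5,6] = [5,6] − [1,6] + [1,5],
  ∂[2,5,6] = [5,6] − [2,6] + [2,5].
The 12×8 boundary matrix has rank 7 and Smith normal form diag(1,1,1,1,1,1,1).

Computing H_k = (kernel of ∂_k) / (image of ∂_{k+1}):

  H_0: rank C_0 − rank ∂_1 = 6 − 5 = 1, and the invariant factors of ∂_1 are all 1, so H_0 = Z.
  H_1: rank ker ∂_1 − rank ∂_2 = (12 − 5) − 7 = 0, and the invariant factors of ∂_2 are all 1, so H_1 = 0.
  H_2: rank ker ∂_2 − rank ∂_3 = (8 − 7) − 0 = 1, and there is no ∂_3, so H_2 = Z.

As a check, the Euler characteristic is 6 − 12 + 8 = 2, which agrees with 1 − 0 + 1 = 2.

H_0 ≅ Z,  H_1 = 0,  H_2 ≅ Z.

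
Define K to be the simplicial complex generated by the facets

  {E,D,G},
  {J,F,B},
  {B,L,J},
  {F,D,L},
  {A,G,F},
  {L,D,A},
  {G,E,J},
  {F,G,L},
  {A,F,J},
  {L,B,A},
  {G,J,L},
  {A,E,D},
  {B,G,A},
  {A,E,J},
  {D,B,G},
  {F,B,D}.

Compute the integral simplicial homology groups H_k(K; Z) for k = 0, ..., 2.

H_0 = Z,  H_1 = Z^2,  H_2 = Z.

Fix the vertex order A < B < D < E < F < G < J < L and write every simplex with vertices in increasing order. Then dim K = 2 and the simplices of K are:

  0-simplices (8): A, B, D, E, F, G, J, L
  1-simplices (24): AB, AD, AE, AF, AG, AJ, AL, BD, BF, BG, BJ, BL, DE, DF, DG, DL, EG, EJ, FG, FJ, FL, GJ, GL, JL
  2-simplices (16): ABG, ABL, ADE, ADL, AEJ, AFG, AFJ, BDF, BDG, BFJ, BJL, DEG, DFL, EGJ, FGL, GJL

giving chain groups C_0 ≅ Z^8, C_1 ≅ Z^24, C_2 ≅ Z^16.

∂_1: C_1 → C_0 sends each edge [p,q] (with p < q) to q − p.
As a 8×24 matrix over Z this has rank 7, with invariant factors (1,1,1,1,1,1,1).

∂_2: C_2 → C_1 acts by ∂[p,q,r] = [q,r] − [p,r] + [p,q]. For instance
  ∂AEJ = EJ − AJ + AE,
  ∂FGL = GL − FL + FG.
The 24×16 boundary matrix has rank 15 and Smith normal form diag(1,1,1,1,1,1,1,1,1,1,1,1,1,1,1).

Now H_k = ker ∂_k / im ∂_{k+1}, so:

  H_0: rank C_0 − rank ∂_1 = 8 − 7 = 1, and the invariant factors of ∂_1 are all 1, so H_0 = Z.
  H_1: rank ker ∂_1 − rank ∂_2 = (24 − 7) − 15 = 2, and the invariant factors of ∂_2 are all 1, so H_1 = Z^2.
  H_2: rank ker ∂_2 − rank ∂_3 = (16 − 15) − 0 = 1, and there is no ∂_3, so H_2 = Z.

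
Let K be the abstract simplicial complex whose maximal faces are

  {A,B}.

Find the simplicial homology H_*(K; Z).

Fix the vertex order A < B and write every simplex with vertices in increasing order. Then dim K = 1 and the simplices of K are:

  0-simplices (2): A, B
  1-simplices (1): AB

Hence C_0 ≅ Z^2, C_1 ≅ Z^1.

Boundary ∂_1: C_1 → C_0 is given by ∂[p,q] = [q] − [p]. For instance
  ∂AB = B − A.
This gives a 2×1 integer matrix of rank 1; reducing to Smith normal form yields diagonal entries (1).

Computing H_k = (kernel of ∂_k) / (image of ∂_{k+1}):

  H_0: rank C_0 − rank ∂_1 = 2 − 1 = 1, and the invariant factors of ∂_1 are all 1, so H_0 ≅ Z.
  H_1: rank ker ∂_1 − rank ∂_2 = (1 − 1) − 0 = 0, and there is no ∂_2, so H_1 ≅ 0.

H_0 = Z,  H_1 = 0.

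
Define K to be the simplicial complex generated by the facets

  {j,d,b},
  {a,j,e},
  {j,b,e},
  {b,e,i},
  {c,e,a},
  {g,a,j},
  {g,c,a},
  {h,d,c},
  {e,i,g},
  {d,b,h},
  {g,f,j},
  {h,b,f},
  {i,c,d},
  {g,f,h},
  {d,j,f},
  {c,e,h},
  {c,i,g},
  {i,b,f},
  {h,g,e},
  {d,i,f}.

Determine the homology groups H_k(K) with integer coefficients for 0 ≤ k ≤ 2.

H_0 = Z,  H_1 = Z ⊕ Z/2Z,  H_2 = 0.

K has 10 vertices, 30 edges, 20 triangles.
rank ∂_0 = 0, rank ∂_1 = 9 ⇒ b_0 = 10 − 0 − 9 = 1; all invariant factors of ∂_1 are 1 so no torsion. So H_0 = Z.
rank ∂_1 = 9, rank ∂_2 = 20 ⇒ b_1 = 30 − 9 − 20 = 1; ∂_2 has invariant factor(s) [2] giving torsion. So H_1 = Z ⊕ Z/2Z.
rank ∂_2 = 20, rank ∂_3 = 0 ⇒ b_2 = 20 − 20 − 0 = 0. So H_2 = 0.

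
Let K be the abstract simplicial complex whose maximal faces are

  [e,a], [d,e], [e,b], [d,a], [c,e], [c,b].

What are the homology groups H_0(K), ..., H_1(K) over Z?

Fix the vertex order a < b < c < d < e and write every simplex with vertices in increasing order. Then dim K = 1 and the simplices of K are:

  0-simplices (5): a, b, c, d, e
  1-simplices (6): ad, ae, bc, be, ce, de

Hence C_0 ≅ Z^5, C_1 ≅ Z^6.

The boundary map ∂_1: C_1 → C_0 sends each edge [p,q] (with p < q) to q − p. For instance
  ∂ad = d − a.
The resulting 5×6 matrix has rank 4, and its Smith normal form has invariant factors (1,1,1,1).

Now H_k = ker ∂_k / im ∂_{k+1}, so:

  H_0: rank C_0 − rank ∂_1 = 5 − 4 = 1, and the invariant factors of ∂_1 are all 1, so H_0 = Z.
  H_1: rank ker ∂_1 − rank ∂_2 = (6 − 4) − 0 = 2, and there is no ∂_2, so H_1 = Z^2.

As a check, the Euler characteristic is 5 − 6 = -1, which agrees with 1 − 2 = -1.
(K is a triangulation of a wedge of 2 circles.)

H_0 ≅ Z,  H_1 ≅ Z^2.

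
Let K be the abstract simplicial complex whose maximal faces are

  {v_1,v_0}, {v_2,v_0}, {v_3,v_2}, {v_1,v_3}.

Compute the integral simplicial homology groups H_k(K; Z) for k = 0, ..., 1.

We work with the vertex ordering v_0 < v_1 < v_2 < v_3. The simplices of K, each written with vertices in increasing order, are:

  0-simplices (4): [v_0], [v_1], [v_2], [v_3]
  1-simplices (4): [v_0,v_1], [v_0,v_2], [v_1,v_3], [v_2,v_3]

Hence C_0 ≅ Z^4, C_1 ≅ Z^4.

Boundary ∂_1: C_1 → C_0 is given by ∂[p,q] = [q] − [p].
This gives a 4×4 integer matrix of rank 3; reducing to Smith normal form yields diagonal entries (1,1,1).

Now H_k = ker ∂_k / im ∂_{k+1}, so:

  H_0: rank C_0 − rank ∂_1 = 4 − 3 = 1, and the invariant factors of ∂_1 are all 1, so H_0 = Z.
  H_1: rank ker ∂_1 − rank ∂_2 = (4 − 3) − 0 = 1, and there is no ∂_2, so H_1 = Z.

(K is a triangulation of the circle S^1.)

H_0 ≅ Z,  H_1 ≅ Z.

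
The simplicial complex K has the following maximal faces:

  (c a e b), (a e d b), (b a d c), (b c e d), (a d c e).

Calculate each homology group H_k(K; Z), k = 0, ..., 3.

H_0 ≅ Z,  H_1 = 0,  H_2 = 0,  H_3 ≅ Z.

Take the total order a < b < c < d < e on the vertex set. Then K (dimension 3) consists of the simplices:

  0-simplices (5): a, b, c, d, e
  1-simplices (10): ab, ac, ad, ae, bc, bd, be, cd, ce, de
  2-simplices (10): abc, abd, abe, acd, ace, ade, bcd, bce, bde, cde
  3-simplices (5): abcd, abce, abde, acde, bcde

so the chain groups are C_0 ≅ Z^5, C_1 ≅ Z^10, C_2 ≅ Z^10, C_3 ≅ Z^5.

Boundary ∂_1: C_1 → C_0 sends each edge [p,q] (with p < q) to q − p. For instance
  ∂be = e − b.
As a 5×10 matrix over Z this has rank 4, with invariant factors (1,1,1,1).

The boundary map ∂_2: C_2 → C_1 acts by ∂[p,q,r] = [q,r] − [p,r] + [p,q]. For instance
  ∂cde = de − ce + cd,
  ∂bcd = cd − bd + bc.
This gives a 10×10 integer matrix of rank 6; reducing to Smith normal form yields diagonal entries (1,1,1,1,1,1).

∂_3: C_3 → C_2 sends each 3-simplex σ to the alternating sum Σ_i (−1)^i (σ with its i-th vertex removed). For instance
  ∂abcd = bcd − acd + abd − abc,
  ∂acde = cde − ade + ace − acd.
As a 10×5 matrix over Z this has rank 4, with invariant factors (1,1,1,1).

Now H_k = ker ∂_k / im ∂_{k+1}, so:

  H_0: rank C_0 − rank ∂_1 = 5 − 4 = 1, and the invariant factors of ∂_1 are all 1, so H_0 = Z.
  H_1: rank ker ∂_1 − rank ∂_2 = (10 − 4) − 6 = 0, and the invariant factors of ∂_2 are all 1, so H_1 = 0.
  H_2: rank ker ∂_2 − rank ∂_3 = (10 − 6) − 4 = 0, and the invariant factors of ∂_3 are all 1, so H_2 = 0.
  H_3: rank ker ∂_3 − rank ∂_4 = (5 − 4) − 0 = 1, and there is no ∂_4, so H_3 = Z.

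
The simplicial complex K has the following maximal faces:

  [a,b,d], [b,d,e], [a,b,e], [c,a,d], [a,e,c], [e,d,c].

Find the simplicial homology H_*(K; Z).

H_0 ≅ Z,  H_1 = 0,  H_2 ≅ Z.

Fix the vertex order a < b < c < d < e and write every simplex with vertices in increasing order. Then dim K = 2 and the simplices of K are:

  0-simplices (5): a, b, c, d, e
  1-simplices (9): ab, ac, ad, ae, bd, be, cd, ce, de
  2-simplices (6): abd, abe, acd, ace, bde, cde

Hence C_0 ≅ Z^5, C_1 ≅ Z^9, C_2 ≅ Z^6.

The boundary map ∂_1: C_1 → C_0 is given by ∂[p,q] = [q] − [p]. For instance
  ∂bd = d − b.
The 5×9 boundary matrix has rank 4 and Smith normal form diag(1,1,1,1).

∂_2: C_2 → C_1 sends each 2-simplex [p,q,r] to [q,r] − [p,r] + [p,q]. For instance
  ∂bde = de − be + bd,
  ∂abd = bd − ad + ab.
This gives a 9×6 integer matrix of rank 5; reducing to Smith normal form yields diagonal entries (1,1,1,1,1).

From H_k ≅ ker(∂_k) / im(∂_{k+1}) we obtain:

  H_0: rank C_0 − rank ∂_1 = 5 − 4 = 1, and the invariant factors of ∂_1 are all 1, so H_0 = Z.
  H_1: rank ker ∂_1 − rank ∂_2 = (9 − 4) − 5 = 0, and the invariant factors of ∂_2 are all 1, so H_1 = 0.
  H_2: rank ker ∂_2 − rank ∂_3 = (6 − 5) − 0 = 1, and there is no ∂_3, so H_2 = Z.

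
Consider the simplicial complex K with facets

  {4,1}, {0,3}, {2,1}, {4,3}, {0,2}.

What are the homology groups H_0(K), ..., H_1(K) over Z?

We work with the vertex ordering 0 < 1 < 2 < 3 < 4. The simplices of K, each written with vertices in increasing order, are:

  0-simplices (5): [0], [1], [2], [3], [4]
  1-simplices (5): [0,2], [0,3], [1,2], [1,4], [3,4]

so the chain groups are C_0 ≅ Z^5, C_1 ≅ Z^5.

The boundary map ∂_1: C_1 → C_0 is given by ∂[p,q] = [q] − [p].
As a 5×5 matrix over Z this has rank 4, with invariant factors (1,1,1,1).

Computing H_k = (kernel of ∂_k) / (image of ∂_{k+1}):

  H_0: rank C_0 − rank ∂_1 = 5 − 4 = 1, and the invariant factors of ∂_1 are all 1, so H_0 = Z.
  H_1: rank ker ∂_1 − rank ∂_2 = (5 − 4) − 0 = 1, and there is no ∂_2, so H_1 = Z.

H_0 = Z,  H_1 = Z.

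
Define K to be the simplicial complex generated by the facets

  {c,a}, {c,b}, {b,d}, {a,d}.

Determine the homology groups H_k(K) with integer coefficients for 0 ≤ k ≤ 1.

K has 4 vertices, 4 edges.
rank ∂_0 = 0, rank ∂_1 = 3 ⇒ b_0 = 4 − 0 − 3 = 1; all invariant factors of ∂_1 are 1 so no torsion. So H_0 ≅ Z.
rank ∂_1 = 3, rank ∂_2 = 0 ⇒ b_1 = 4 − 3 − 0 = 1. So H_1 ≅ Z.

H_0 = Z,  H_1 = Z.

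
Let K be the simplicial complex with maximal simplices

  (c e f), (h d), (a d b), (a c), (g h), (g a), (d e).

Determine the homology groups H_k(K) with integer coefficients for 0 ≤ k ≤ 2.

Take the total order a < b < c < d < e < f < g < h on the vertex set. Then K (dimension 2) consists of the simplices:

  0-simplices (8): a, b, c, d, e, f, g, h
  1-simplices (11): ab, ac, ad, ag, bd, ce, cf, de, dh, ef, gh
  2-simplices (2): abd, cef

Hence C_0 ≅ Z^8, C_1 ≅ Z^11, C_2 ≅ Z^2.

∂_1: C_1 → C_0 is given by ∂[p,q] = [q] − [p]. For instance
  ∂ce = e − c.
The resulting 8×11 matrix has rank 7, and its Smith normal form has invariant factors (1,1,1,1,1,1,1).

∂_2: C_2 → C_1 sends each 2-simplex [p,q,r] to [q,r] − [p,r] + [p,q]. For instance
  ∂cef = ef − cf + ce,
  ∂abd = bd − ad + ab.
This gives a 11×2 integer matrix of rank 2; reducing to Smith normal form yields diagonal entries (1,1).

Computing H_k = (kernel of ∂_k) / (image of ∂_{k+1}):

  H_0: rank C_0 − rank ∂_1 = 8 − 7 = 1, and the invariant factors of ∂_1 are all 1, so H_0 ≅ Z.
  H_1: rank ker ∂_1 − rank ∂_2 = (11 − 7) − 2 = 2, and the invariant factors of ∂_2 are all 1, so H_1 ≅ Z^2.
  H_2: rank ker ∂_2 − rank ∂_3 = (2 − 2) − 0 = 0, and there is no ∂_3, so H_2 ≅ 0.

H_0 = Z,  H_1 = Z^2,  H_2 = 0.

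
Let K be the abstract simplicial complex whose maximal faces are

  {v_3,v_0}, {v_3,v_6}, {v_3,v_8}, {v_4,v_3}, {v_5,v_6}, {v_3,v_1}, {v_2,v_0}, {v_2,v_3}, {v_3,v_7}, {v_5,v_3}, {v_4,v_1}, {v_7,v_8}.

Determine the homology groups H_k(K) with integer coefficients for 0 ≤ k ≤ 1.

We work with the vertex ordering v_0 < v_1 < v_2 < v_3 < v_4 < v_5 < v_6 < v_7 < v_8. The simplices of K, each written with vertices in increasing order, are:

  0-simplices (9): [v_0], [v_1], [v_2], [v_3], [v_4], [v_5], [v_6], [v_7], [v_8]
  1-simplices (12): [v_0,v_2], [v_0,v_3], [v_1,v_3], [v_1,v_4], [v_2,v_3], [v_3,v_4], [v_3,v_5], [v_3,v_6], [v_3,v_7], [v_3,v_8], [v_5,v_6], [v_7,v_8]

Hence C_0 ≅ Z^9, C_1 ≅ Z^12.

∂_1: C_1 → C_0 maps an edge to its endpoints' difference, ∂[p,q] = q − p.
The resulting 9×12 matrix has rank 8, and its Smith normal form has invariant factors (1,1,1,1,1,1,1,1).

Computing H_k = (kernel of ∂_k) / (image of ∂_{k+1}):

  H_0: rank C_0 − rank ∂_1 = 9 − 8 = 1, and the invariant factors of ∂_1 are all 1, so H_0 = Z.
  H_1: rank ker ∂_1 − rank ∂_2 = (12 − 8) − 0 = 4, and there is no ∂_2, so H_1 = Z^4.

As a check, the Euler characteristic is 9 − 12 = -3, which agrees with 1 − 4 = -3.
(K is a triangulation of a wedge of 4 circles.)

H_0 = Z,  H_1 = Z^4.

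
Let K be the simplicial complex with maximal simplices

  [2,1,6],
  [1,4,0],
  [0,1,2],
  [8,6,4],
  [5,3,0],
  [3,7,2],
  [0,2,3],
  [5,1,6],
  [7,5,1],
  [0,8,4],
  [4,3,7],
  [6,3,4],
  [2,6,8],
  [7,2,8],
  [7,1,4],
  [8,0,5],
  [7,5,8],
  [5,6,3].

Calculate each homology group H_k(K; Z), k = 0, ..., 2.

We work with the vertex ordering 0 < 1 < 2 < 3 < 4 < 5 < 6 < 7 < 8. The simplices of K, each written with vertices in increasing order, are:

  0-simplices (9): [0], [1], [2], [3], [4], [5], [6], [7], [8]
  1-simplices (27): (27 of them)
  2-simplices (18): [0,1,2], [0,1,4], [0,2,3], [0,3,5], [0,4,8], [0,5,8], [1,2,6], [1,4,7], [1,5,6], [1,5,7], [2,3,7], [2,6,8], [2,7,8], [3,4,6], [3,4,7], [3,5,6], [4,6,8], [5,7,8]

giving chain groups C_0 ≅ Z^9, C_1 ≅ Z^27, C_2 ≅ Z^18.

∂_1: C_1 → C_0 sends each edge [p,q] (with p < q) to q − p.
This gives a 9×27 integer matrix of rank 8; reducing to Smith normal form yields diagonal entries (1,1,1,1,1,1,1,1).

The boundary map ∂_2: C_2 → C_1 acts by ∂[p,q,r] = [q,r] − [p,r] + [p,q]. For instance
  ∂[1,2,6] = [2,6] − [1,6] + [1,2],
  ∂[0,3,5] = [3,5] − [0,5] + [0,3].
The resulting 27×18 matrix has rank 17, and its Smith normal form has invariant factors (1,1,1,1,1,1,1,1,1,1,1,1,1,1,1,1,1).

Computing H_k = (kernel of ∂_k) / (image of ∂_{k+1}):

  H_0: rank C_0 − rank ∂_1 = 9 − 8 = 1, and the invariant factors of ∂_1 are all 1, so H_0 = Z.
  H_1: rank ker ∂_1 − rank ∂_2 = (27 − 8) − 17 = 2, and the invariant factors of ∂_2 are all 1, so H_1 = Z^2.
  H_2: rank ker ∂_2 − rank ∂_3 = (18 − 17) − 0 = 1, and there is no ∂_3, so H_2 = Z.

As a check, the Euler characteristic is 9 − 27 + 18 = 0, which agrees with 1 − 2 + 1 = 0.

H_0 ≅ Z,  H_1 ≅ Z^2,  H_2 ≅ Z.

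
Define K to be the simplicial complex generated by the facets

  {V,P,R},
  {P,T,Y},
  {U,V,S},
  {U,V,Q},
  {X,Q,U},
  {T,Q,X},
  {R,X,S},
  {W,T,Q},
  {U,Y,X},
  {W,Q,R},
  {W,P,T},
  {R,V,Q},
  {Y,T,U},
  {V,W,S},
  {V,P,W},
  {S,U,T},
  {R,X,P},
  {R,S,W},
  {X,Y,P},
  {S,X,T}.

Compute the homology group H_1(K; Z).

H_1 = Z ⊕ Z/2Z.

K has 10 vertices, 30 edges, 20 triangles.
rank ∂_1 = 9, rank ∂_2 = 20 ⇒ b_1 = 30 − 9 − 20 = 1; ∂_2 has invariant factor(s) [2] giving torsion. So H_1 ≅ Z ⊕ Z/2Z.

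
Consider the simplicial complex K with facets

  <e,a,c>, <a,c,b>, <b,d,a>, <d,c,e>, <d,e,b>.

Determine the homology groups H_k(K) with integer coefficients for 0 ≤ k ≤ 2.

Order the vertices as a < b < c < d < e. Listing each simplex with vertices in this order, K has dimension 2 with simplices:

  0-simplices (5): a, b, c, d, e
  1-simplices (10): ab, ac, ad, ae, bc, bd, be, cd, ce, de
  2-simplices (5): abc, abd, ace, bde, cde

giving chain groups C_0 ≅ Z^5, C_1 ≅ Z^10, C_2 ≅ Z^5.

Boundary ∂_1: C_1 → C_0 sends each edge [p,q] (with p < q) to q − p. For instance
  ∂ad = d − a.
The 5×10 boundary matrix has rank 4 and Smith normal form diag(1,1,1,1).

Boundary ∂_2: C_2 → C_1 acts by ∂[p,q,r] = [q,r] − [p,r] + [p,q]. For instance
  ∂ace = ce − ae + ac,
  ∂cde = de − ce + cd.
The 10×5 boundary matrix has rank 5 and Smith normal form diag(1,1,1,1,1).

From H_k ≅ ker(∂_k) / im(∂_{k+1}) we obtain:

  H_0: rank C_0 − rank ∂_1 = 5 − 4 = 1, and the invariant factors of ∂_1 are all 1, so H_0 = Z.
  H_1: rank ker ∂_1 − rank ∂_2 = (10 − 4) − 5 = 1, and the invariant factors of ∂_2 are all 1, so H_1 = Z.
  H_2: rank ker ∂_2 − rank ∂_3 = (5 − 5) − 0 = 0, and there is no ∂_3, so H_2 = 0.

H_0 = Z,  H_1 = Z,  H_2 = 0.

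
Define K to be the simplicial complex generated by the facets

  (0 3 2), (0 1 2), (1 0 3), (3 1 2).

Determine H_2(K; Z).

Take the total order 0 < 1 < 2 < 3 on the vertex set. Then K (dimension 2) consists of the simplices:

  0-simplices (4): [0], [1], [2], [3]
  1-simplices (6): [0,1], [0,2], [0,3], [1,2], [1,3], [2,3]
  2-simplices (4): [0,1,2], [0,1,3], [0,2,3], [1,2,3]

Hence C_0 ≅ Z^4, C_1 ≅ Z^6, C_2 ≅ Z^4.

Boundary ∂_1: C_1 → C_0 sends each edge [p,q] (with p < q) to q − p. For instance
  ∂[1,2] = [2] − [1].
The resulting 4×6 matrix has rank 3, and its Smith normal form has invariant factors (1,1,1).

∂_2: C_2 → C_1 acts by ∂[p,q,r] = [q,r] − [p,r] + [p,q]. For instance
  ∂[1,2,3] = [2,3] − [1,3] + [1,2],
  ∂[0,2,3] = [2,3] − [0,3] + [0,2].
The 6×4 boundary matrix has rank 3 and Smith normal form diag(1,1,1).

Computing H_k = (kernel of ∂_k) / (image of ∂_{k+1}):

  H_2: rank ker ∂_2 − rank ∂_3 = (4 − 3) − 0 = 1, and there is no ∂_3, so H_2 ≅ Z.

(K is a triangulation of the 2-sphere S^2.)

H_2 ≅ Z.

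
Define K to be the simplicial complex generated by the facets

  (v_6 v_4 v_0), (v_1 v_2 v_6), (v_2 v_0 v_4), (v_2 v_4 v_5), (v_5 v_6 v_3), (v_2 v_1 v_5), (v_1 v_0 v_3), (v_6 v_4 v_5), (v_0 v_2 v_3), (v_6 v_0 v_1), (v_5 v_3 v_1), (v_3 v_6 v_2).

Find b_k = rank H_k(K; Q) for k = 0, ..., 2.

Order the vertices as v_0 < v_1 < v_2 < v_3 < v_4 < v_5 < v_6. Listing each simplex with vertices in this order, K has dimension 2 with simplices:

  0-simplices (7): [v_0], [v_1], [v_2], [v_3], [v_4], [v_5], [v_6]
  1-simplices (18): (18 of them)
  2-simplices (12): (12 of them)

giving chain groups C_0 ≅ Z^7, C_1 ≅ Z^18, C_2 ≅ Z^12.

The boundary map ∂_1: C_1 → C_0 sends each edge [p,q] (with p < q) to q − p.
The 7×18 boundary matrix has rank 6 and Smith normal form diag(1,1,1,1,1,1).

Boundary ∂_2: C_2 → C_1 acts by ∂[p,q,r] = [q,r] − [p,r] + [p,q]. For instance
  ∂[v_1,v_2,v_6] = [v_2,v_6] − [v_1,v_6] + [v_1,v_2],
  ∂[v_0,v_4,v_6] = [v_4,v_6] − [v_0,v_6] + [v_0,v_4].
As a 18×12 matrix over Z this has rank 12, with invariant factors (1,1,1,1,1,1,1,1,1,1,1,2).

Computing H_k = (kernel of ∂_k) / (image of ∂_{k+1}):

  H_0: rank C_0 − rank ∂_1 = 7 − 6 = 1, and the invariant factors of ∂_1 are all 1, so H_0 ≅ Z.
  H_1: rank ker ∂_1 − rank ∂_2 = (18 − 6) − 12 = 0, and ∂_2 has invariant factor 2 > 1, so H_1 ≅ Z/2Z.
  H_2: rank ker ∂_2 − rank ∂_3 = (12 − 12) − 0 = 0, and there is no ∂_3, so H_2 ≅ 0.

(K is a triangulation of the real projective plane RP^2.)

Hence the Betti numbers are b_0 = 1, b_1 = 0, b_2 = 0.

b_0 = 1, b_1 = 0, b_2 = 0.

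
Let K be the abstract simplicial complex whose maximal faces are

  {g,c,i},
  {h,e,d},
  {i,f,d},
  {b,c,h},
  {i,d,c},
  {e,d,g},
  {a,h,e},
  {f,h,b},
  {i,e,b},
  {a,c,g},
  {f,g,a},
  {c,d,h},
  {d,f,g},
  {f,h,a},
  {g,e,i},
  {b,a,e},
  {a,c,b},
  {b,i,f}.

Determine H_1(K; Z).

Fix the vertex order a < b < c < d < e < f < g < h < i and write every simplex with vertices in increasing order. Then dim K = 2 and the simplices of K are:

  0-simplices (9): a, b, c, d, e, f, g, h, i
  1-simplices (27): ab, ac, ae, af, ag, ah, bc, be, bf, bh, bi, cd, cg, ch, ci, de, df, dg, dh, di, eg, eh, ei, fg, fh, fi, gi
  2-simplices (18): abc, abe, acg, aeh, afg, afh, bch, bei, bfh, bfi, cdh, cdi, cgi, deg, deh, dfg, dfi, egi

Hence C_0 ≅ Z^9, C_1 ≅ Z^27, C_2 ≅ Z^18.

The boundary map ∂_1: C_1 → C_0 is given by ∂[p,q] = [q] − [p]. For instance
  ∂fg = g − f.
As a 9×27 matrix over Z this has rank 8, with invariant factors (1,1,1,1,1,1,1,1).

∂_2: C_2 → C_1 maps a triangle to the signed sum of its edges. For instance
  ∂abe = be − ae + ab,
  ∂dfg = fg − dg + df.
As a 27×18 matrix over Z this has rank 18, with invariant factors (1,1,1,1,1,1,1,1,1,1,1,1,1,1,1,1,1,2).

Reading off H_k = ker ∂_k / im ∂_{k+1}:

  H_1: rank ker ∂_1 − rank ∂_2 = (27 − 8) − 18 = 1, and ∂_2 has invariant factor 2 > 1, so H_1 ≅ Z ⊕ Z/2.

(K is a triangulation of the Klein bottle.)

H_1 = Z ⊕ Z/2.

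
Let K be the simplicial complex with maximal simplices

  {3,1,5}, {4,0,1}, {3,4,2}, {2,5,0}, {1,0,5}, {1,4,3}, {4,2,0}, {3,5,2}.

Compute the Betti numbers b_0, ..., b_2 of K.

b_0 = 1, b_1 = 0, b_2 = 1.

We work with the vertex ordering 0 < 1 < 2 < 3 < 4 < 5. The simplices of K, each written with vertices in increasing order, are:

  0-simplices (6): [0], [1], [2], [3], [4], [5]
  1-simplices (12): [0,1], [0,2], [0,4], [0,5], [1,3], [1,4], [1,5], [2,3], [2,4], [2,5], [3,4], [3,5]
  2-simplices (8): [0,1,4], [0,1,5], [0,2,4], [0,2,5], [1,3,4], [1,3,5], [2,3,4], [2,3,5]

so the chain groups are C_0 ≅ Z^6, C_1 ≅ Z^12, C_2 ≅ Z^8.

The boundary map ∂_1: C_1 → C_0 is given by ∂[p,q] = [q] − [p]. For instance
  ∂[3,4] = [4] − [3].
The resulting 6×12 matrix has rank 5, and its Smith normal form has invariant factors (1,1,1,1,1).

The boundary map ∂_2: C_2 → C_1 acts by ∂[p,q,r] = [q,r] − [p,r] + [p,q]. For instance
  ∂[1,3,5] = [3,5] − [1,5] + [1,3],
  ∂[0,1,4] = [1,4] − [0,4] + [0,1].
The 12×8 boundary matrix has rank 7 and Smith normal form diag(1,1,1,1,1,1,1).

Computing H_k = (kernel of ∂_k) / (image of ∂_{k+1}):

  H_0: rank C_0 − rank ∂_1 = 6 − 5 = 1, and the invariant factors of ∂_1 are all 1, so H_0 = Z.
  H_1: rank ker ∂_1 − rank ∂_2 = (12 − 5) − 7 = 0, and the invariant factors of ∂_2 are all 1, so H_1 = 0.
  H_2: rank ker ∂_2 − rank ∂_3 = (8 − 7) − 0 = 1, and there is no ∂_3, so H_2 = Z.

As a check, the Euler characteristic is 6 − 12 + 8 = 2, which agrees with 1 − 0 + 1 = 2.
(K is a triangulation of the 2-sphere S^2.)

Hence the Betti numbers are b_0 = 1, b_1 = 0, b_2 = 1.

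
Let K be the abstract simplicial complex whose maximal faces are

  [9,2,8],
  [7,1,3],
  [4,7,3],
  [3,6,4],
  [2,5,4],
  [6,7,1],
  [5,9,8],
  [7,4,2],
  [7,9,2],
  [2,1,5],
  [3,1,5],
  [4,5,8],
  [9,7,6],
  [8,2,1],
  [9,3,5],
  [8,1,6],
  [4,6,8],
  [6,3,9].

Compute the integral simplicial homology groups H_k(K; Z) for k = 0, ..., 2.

Fix the vertex order 1 < 2 < 3 < 4 < 5 < 6 < 7 < 8 < 9 and write every simplex with vertices in increasing order. Then dim K = 2 and the simplices of K are:

  0-simplices (9): [1], [2], [3], [4], [5], [6], [7], [8], [9]
  1-simplices (27): (27 of them)
  2-simplices (18): [1,2,5], [1,2,8], [1,3,5], [1,3,7], [1,6,7], [1,6,8], [2,4,5], [2,4,7], [2,7,9], [2,8,9], [3,4,6], [3,4,7], [3,5,9], [3,6,9], [4,5,8], [4,6,8], [5,8,9], [6,7,9]

so the chain groups are C_0 ≅ Z^9, C_1 ≅ Z^27, C_2 ≅ Z^18.

∂_1: C_1 → C_0 maps an edge to its endpoints' difference, ∂[p,q] = q − p. For instance
  ∂[3,7] = [7] − [3].
As a 9×27 matrix over Z this has rank 8, with invariant factors (1,1,1,1,1,1,1,1).

The boundary map ∂_2: C_2 → C_1 maps a triangle to the signed sum of its edges. For instance
  ∂[2,8,9] = [8,9] − [2,9] + [2,8],
  ∂[2,4,5] = [4,5] − [2,5] + [2,4].
The 27×18 boundary matrix has rank 18 and Smith normal form diag(1,1,1,1,1,1,1,1,1,1,1,1,1,1,1,1,1,2).

Now H_k = ker ∂_k / im ∂_{k+1}, so:

  H_0: rank C_0 − rank ∂_1 = 9 − 8 = 1, and the invariant factors of ∂_1 are all 1, so H_0 ≅ Z.
  H_1: rank ker ∂_1 − rank ∂_2 = (27 − 8) − 18 = 1, and ∂_2 has invariant factor 2 > 1, so H_1 ≅ Z × Z/2.
  H_2: rank ker ∂_2 − rank ∂_3 = (18 − 18) − 0 = 0, and there is no ∂_3, so H_2 ≅ 0.

H_0 = Z,  H_1 = Z × Z/2,  H_2 = 0.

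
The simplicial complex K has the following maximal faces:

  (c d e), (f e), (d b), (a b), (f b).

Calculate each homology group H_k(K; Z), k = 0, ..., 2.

H_0 = Z,  H_1 = Z,  H_2 = 0.

Take the total order a < b < c < d < e < f on the vertex set. Then K (dimension 2) consists of the simplices:

  0-simplices (6): a, b, c, d, e, f
  1-simplices (7): ab, bd, bf, cd, ce, de, ef
  2-simplices (1): cde

so the chain groups are C_0 ≅ Z^6, C_1 ≅ Z^7, C_2 ≅ Z^1.

Boundary ∂_1: C_1 → C_0 maps an edge to its endpoints' difference, ∂[p,q] = q − p.
The resulting 6×7 matrix has rank 5, and its Smith normal form has invariant factors (1,1,1,1,1).

Boundary ∂_2: C_2 → C_1 maps a triangle to the signed sum of its edges. For instance
  ∂cde = de − ce + cd.
This gives a 7×1 integer matrix of rank 1; reducing to Smith normal form yields diagonal entries (1).

Now H_k = ker ∂_k / im ∂_{k+1}, so:

  H_0: rank C_0 − rank ∂_1 = 6 − 5 = 1, and the invariant factors of ∂_1 are all 1, so H_0 = Z.
  H_1: rank ker ∂_1 − rank ∂_2 = (7 − 5) − 1 = 1, and the invariant factors of ∂_2 are all 1, so H_1 = Z.
  H_2: rank ker ∂_2 − rank ∂_3 = (1 − 1) − 0 = 0, and there is no ∂_3, so H_2 = 0.

As a check, the Euler characteristic is 6 − 7 + 1 = 0, which agrees with 1 − 1 + 0 = 0.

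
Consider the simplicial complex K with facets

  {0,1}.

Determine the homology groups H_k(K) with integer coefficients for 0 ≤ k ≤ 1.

We work with the vertex ordering 0 < 1. The simplices of K, each written with vertices in increasing order, are:

  0-simplices (2): [0], [1]
  1-simplices (1): [0,1]

so the chain groups are C_0 ≅ Z^2, C_1 ≅ Z^1.

Boundary ∂_1: C_1 → C_0 is given by ∂[p,q] = [q] − [p]. For instance
  ∂[0,1] = [1] − [0].
This gives a 2×1 integer matrix of rank 1; reducing to Smith normal form yields diagonal entries (1).

Reading off H_k = ker ∂_k / im ∂_{k+1}:

  H_0: rank C_0 − rank ∂_1 = 2 − 1 = 1, and the invariant factors of ∂_1 are all 1, so H_0 = Z.
  H_1: rank ker ∂_1 − rank ∂_2 = (1 − 1) − 0 = 0, and there is no ∂_2, so H_1 = 0.

As a check, the Euler characteristic is 2 − 1 = 1, which agrees with 1 − 0 = 1.
(K is a triangulation of the 1-simplex.)

H_0 ≅ Z,  H_1 = 0.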